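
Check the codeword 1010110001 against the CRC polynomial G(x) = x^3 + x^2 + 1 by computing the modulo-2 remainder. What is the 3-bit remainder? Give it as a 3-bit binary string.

Modulo-2 division of 1010110001 by 1101:
  pos 0: 1010 XOR 1101 = 0111
  pos 1: 1111 XOR 1101 = 0010
  pos 3: 1010 XOR 1101 = 0111
  pos 4: 1110 XOR 1101 = 0011
  pos 6: 1101 XOR 1101 = 0000
Remainder = 000 (zero — the frame passes the CRC check).

000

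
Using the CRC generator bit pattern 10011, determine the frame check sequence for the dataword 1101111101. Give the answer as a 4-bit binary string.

1110

Append 4 zeros: 11011111010000. Divide by 10011 (XOR where the leading bit is 1):
  pos 0: 11011 XOR 10011 = 01000
  pos 1: 10001 XOR 10011 = 00010
  pos 4: 10110 XOR 10011 = 00101
  pos 6: 10110 XOR 10011 = 00101
  pos 8: 10100 XOR 10011 = 00111
Remainder (last 4 bits) = 1110. This is the CRC / FCS.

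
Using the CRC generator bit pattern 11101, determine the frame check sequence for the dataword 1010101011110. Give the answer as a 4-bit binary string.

Append 4 zeros: 10101010111100000. Divide by 11101 (XOR where the leading bit is 1):
  pos 0: 10101 XOR 11101 = 01000
  pos 1: 10000 XOR 11101 = 01101
  pos 2: 11011 XOR 11101 = 00110
  pos 4: 11001 XOR 11101 = 00100
  pos 6: 10011 XOR 11101 = 01110
  pos 7: 11101 XOR 11101 = 00000
Remainder (last 4 bits) = 0000. This is the CRC / FCS.

0000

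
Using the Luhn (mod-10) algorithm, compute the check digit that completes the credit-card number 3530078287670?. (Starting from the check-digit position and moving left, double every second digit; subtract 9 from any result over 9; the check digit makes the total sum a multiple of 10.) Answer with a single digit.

3

Partial digits right→left: 0 7 6 7 8 2 8 7 0 0 3 5 3
Double every second digit counting from the check-digit position (so the 1st, 3rd, 5th, ... of the partial from the right).
  doubled (with −9 where >9): 0 3 7 7 0 6 6 → sum 29
  kept as-is: 7 7 2 7 0 5 → sum 28
Total = 29 + 28 = 57.
Check digit = (10 − (57 mod 10)) mod 10 = 3.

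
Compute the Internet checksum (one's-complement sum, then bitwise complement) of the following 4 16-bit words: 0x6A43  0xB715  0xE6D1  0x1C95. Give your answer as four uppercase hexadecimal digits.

One's-complement addition (fold any carry out of bit 15 back into bit 0):
  0x6A43 + 0xB715 = 0x12158 → wrap carry → 0x2159
  0x2159 + 0xE6D1 = 0x1082A → wrap carry → 0x082B
  0x082B + 0x1C95 = 0x024C0
One's-complement sum = 0x24C0.
Checksum = ~0x24C0 & 0xFFFF = 0xDB3F.

DB3F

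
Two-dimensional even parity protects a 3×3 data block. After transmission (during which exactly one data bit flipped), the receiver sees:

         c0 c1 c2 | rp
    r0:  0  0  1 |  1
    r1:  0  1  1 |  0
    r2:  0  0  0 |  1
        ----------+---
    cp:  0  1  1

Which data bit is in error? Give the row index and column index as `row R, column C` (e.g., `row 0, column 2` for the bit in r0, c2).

Recompute each row's even parity and compare to rp:
  r0: data parity 1, sent rp 1 → ok
  r1: data parity 0, sent rp 0 → ok
  r2: data parity 0, sent rp 1 → mismatch
Recompute each column's even parity and compare to cp:
  c0: data parity 0, sent cp 0 → ok
  c1: data parity 1, sent cp 1 → ok
  c2: data parity 0, sent cp 1 → mismatch
Exactly one row (r2) and one column (c2) fail → the flipped bit is at their intersection.

row 2, column 2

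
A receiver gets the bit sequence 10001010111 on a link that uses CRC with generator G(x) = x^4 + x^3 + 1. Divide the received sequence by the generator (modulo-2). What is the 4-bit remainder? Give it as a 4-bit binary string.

Modulo-2 division of 10001010111 by 11001:
  pos 0: 10001 XOR 11001 = 01000
  pos 1: 10000 XOR 11001 = 01001
  pos 2: 10011 XOR 11001 = 01010
  pos 3: 10100 XOR 11001 = 01101
  pos 4: 11011 XOR 11001 = 00010
Remainder = 1011 (nonzero — an error is detected).

1011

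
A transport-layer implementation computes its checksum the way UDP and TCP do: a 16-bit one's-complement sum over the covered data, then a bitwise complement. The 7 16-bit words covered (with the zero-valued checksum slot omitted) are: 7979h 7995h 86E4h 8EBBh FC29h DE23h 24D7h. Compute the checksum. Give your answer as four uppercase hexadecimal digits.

One's-complement addition (fold any carry out of bit 15 back into bit 0):
  0x7979 + 0x7995 = 0x0F30E
  0xF30E + 0x86E4 = 0x179F2 → wrap carry → 0x79F3
  0x79F3 + 0x8EBB = 0x108AE → wrap carry → 0x08AF
  0x08AF + 0xFC29 = 0x104D8 → wrap carry → 0x04D9
  0x04D9 + 0xDE23 = 0x0E2FC
  0xE2FC + 0x24D7 = 0x107D3 → wrap carry → 0x07D4
One's-complement sum = 0x07D4.
Checksum = ~0x07D4 & 0xFFFF = 0xF82B.

F82B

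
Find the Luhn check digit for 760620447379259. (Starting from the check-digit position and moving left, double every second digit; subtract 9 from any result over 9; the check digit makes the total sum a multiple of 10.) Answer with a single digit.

Partial digits right→left: 9 5 2 9 7 3 7 4 4 0 2 6 0 6 7
Double every second digit counting from the check-digit position (so the 1st, 3rd, 5th, ... of the partial from the right).
  doubled (with −9 where >9): 9 4 5 5 8 4 0 5 → sum 40
  kept as-is: 5 9 3 4 0 6 6 → sum 33
Total = 40 + 33 = 73.
Check digit = (10 − (73 mod 10)) mod 10 = 7.

7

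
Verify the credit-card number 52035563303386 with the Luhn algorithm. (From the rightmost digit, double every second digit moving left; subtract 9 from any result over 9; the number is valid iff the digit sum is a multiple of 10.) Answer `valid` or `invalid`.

invalid

From the right, keep odd positions and double even positions (subtract 9 from any doubled value over 9):
  doubled (positions 2,4,...): 7 6 6 3 1 0 1 → sum 24
  kept (positions 1,3,...): 6 3 0 3 5 3 2 → sum 22
Total = 46.
46 mod 10 = 6, so the number is invalid.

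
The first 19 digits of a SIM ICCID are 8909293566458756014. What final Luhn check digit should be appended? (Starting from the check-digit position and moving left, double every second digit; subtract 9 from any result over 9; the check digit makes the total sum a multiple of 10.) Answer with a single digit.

Partial digits right→left: 4 1 0 6 5 7 8 5 4 6 6 5 3 9 2 9 0 9 8
Double every second digit counting from the check-digit position (so the 1st, 3rd, 5th, ... of the partial from the right).
  doubled (with −9 where >9): 8 0 1 7 8 3 6 4 0 7 → sum 44
  kept as-is: 1 6 7 5 6 5 9 9 9 → sum 57
Total = 44 + 57 = 101.
Check digit = (10 − (101 mod 10)) mod 10 = 9.

9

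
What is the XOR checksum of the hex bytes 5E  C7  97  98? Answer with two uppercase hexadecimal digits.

XOR the bytes together:
  start with 0x5E
  0x5E ⊕ 0xC7 = 0x99
  0x99 ⊕ 0x97 = 0x0E
  0x0E ⊕ 0x98 = 0x96

96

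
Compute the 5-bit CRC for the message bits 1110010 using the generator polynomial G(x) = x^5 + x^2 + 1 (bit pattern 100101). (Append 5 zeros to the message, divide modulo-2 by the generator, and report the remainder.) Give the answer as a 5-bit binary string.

Append 5 zeros: 111001000000. Divide by 100101 (XOR where the leading bit is 1):
  pos 0: 111001 XOR 100101 = 011100
  pos 1: 111000 XOR 100101 = 011101
  pos 2: 111010 XOR 100101 = 011111
  pos 3: 111110 XOR 100101 = 011011
  pos 4: 110110 XOR 100101 = 010011
  pos 5: 100110 XOR 100101 = 000011
Remainder (last 5 bits) = 00110. This is the CRC / FCS.

00110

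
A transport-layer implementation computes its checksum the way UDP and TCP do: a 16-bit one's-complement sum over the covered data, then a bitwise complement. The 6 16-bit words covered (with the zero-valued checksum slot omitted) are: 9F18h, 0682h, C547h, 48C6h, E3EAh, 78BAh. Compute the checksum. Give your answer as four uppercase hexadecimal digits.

EFB1

One's-complement addition (fold any carry out of bit 15 back into bit 0):
  0x9F18 + 0x0682 = 0x0A59A
  0xA59A + 0xC547 = 0x16AE1 → wrap carry → 0x6AE2
  0x6AE2 + 0x48C6 = 0x0B3A8
  0xB3A8 + 0xE3EA = 0x19792 → wrap carry → 0x9793
  0x9793 + 0x78BA = 0x1104D → wrap carry → 0x104E
One's-complement sum = 0x104E.
Checksum = ~0x104E & 0xFFFF = 0xEFB1.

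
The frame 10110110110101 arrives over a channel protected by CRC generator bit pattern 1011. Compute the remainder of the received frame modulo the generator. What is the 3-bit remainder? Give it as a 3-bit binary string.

Modulo-2 division of 10110110110101 by 1011:
  pos 0: 1011 XOR 1011 = 0000
  pos 5: 1101 XOR 1011 = 0110
  pos 6: 1101 XOR 1011 = 0110
  pos 7: 1100 XOR 1011 = 0111
  pos 8: 1111 XOR 1011 = 0100
  pos 9: 1000 XOR 1011 = 0011
Remainder = 111 (nonzero — an error is detected).

111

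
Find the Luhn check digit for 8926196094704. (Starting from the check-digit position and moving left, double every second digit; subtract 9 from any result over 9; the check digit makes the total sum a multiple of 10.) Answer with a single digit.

Partial digits right→left: 4 0 7 4 9 0 6 9 1 6 2 9 8
Double every second digit counting from the check-digit position (so the 1st, 3rd, 5th, ... of the partial from the right).
  doubled (with −9 where >9): 8 5 9 3 2 4 7 → sum 38
  kept as-is: 0 4 0 9 6 9 → sum 28
Total = 38 + 28 = 66.
Check digit = (10 − (66 mod 10)) mod 10 = 4.

4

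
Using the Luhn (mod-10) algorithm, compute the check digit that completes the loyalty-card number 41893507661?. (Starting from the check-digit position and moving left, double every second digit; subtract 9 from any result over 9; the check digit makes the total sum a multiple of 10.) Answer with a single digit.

Partial digits right→left: 1 6 6 7 0 5 3 9 8 1 4
Double every second digit counting from the check-digit position (so the 1st, 3rd, 5th, ... of the partial from the right).
  doubled (with −9 where >9): 2 3 0 6 7 8 → sum 26
  kept as-is: 6 7 5 9 1 → sum 28
Total = 26 + 28 = 54.
Check digit = (10 − (54 mod 10)) mod 10 = 6.

6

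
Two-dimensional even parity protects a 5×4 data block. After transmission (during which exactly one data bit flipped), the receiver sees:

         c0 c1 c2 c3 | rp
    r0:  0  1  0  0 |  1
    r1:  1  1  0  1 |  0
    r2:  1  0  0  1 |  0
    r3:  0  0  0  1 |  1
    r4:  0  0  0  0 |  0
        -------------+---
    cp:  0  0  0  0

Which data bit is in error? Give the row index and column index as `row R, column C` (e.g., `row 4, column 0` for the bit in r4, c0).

Recompute each row's even parity and compare to rp:
  r0: data parity 1, sent rp 1 → ok
  r1: data parity 1, sent rp 0 → mismatch
  r2: data parity 0, sent rp 0 → ok
  r3: data parity 1, sent rp 1 → ok
  r4: data parity 0, sent rp 0 → ok
Recompute each column's even parity and compare to cp:
  c0: data parity 0, sent cp 0 → ok
  c1: data parity 0, sent cp 0 → ok
  c2: data parity 0, sent cp 0 → ok
  c3: data parity 1, sent cp 0 → mismatch
Exactly one row (r1) and one column (c3) fail → the flipped bit is at their intersection.

row 1, column 3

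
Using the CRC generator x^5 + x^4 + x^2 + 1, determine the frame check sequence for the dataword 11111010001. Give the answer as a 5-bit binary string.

Append 5 zeros: 1111101000100000. Divide by 110101 (XOR where the leading bit is 1):
  pos 0: 111110 XOR 110101 = 001011
  pos 2: 101110 XOR 110101 = 011011
  pos 3: 110110 XOR 110101 = 000011
  pos 7: 110100 XOR 110101 = 000001
Remainder (last 5 bits) = 01000. This is the CRC / FCS.

01000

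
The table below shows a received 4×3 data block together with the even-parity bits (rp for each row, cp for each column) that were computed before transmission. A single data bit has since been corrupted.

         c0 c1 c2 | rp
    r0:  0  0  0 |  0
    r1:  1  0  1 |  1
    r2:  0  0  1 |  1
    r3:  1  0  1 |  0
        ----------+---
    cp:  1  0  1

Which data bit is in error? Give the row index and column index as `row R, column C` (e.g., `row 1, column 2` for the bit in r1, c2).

row 1, column 0

Recompute each row's even parity and compare to rp:
  r0: data parity 0, sent rp 0 → ok
  r1: data parity 0, sent rp 1 → mismatch
  r2: data parity 1, sent rp 1 → ok
  r3: data parity 0, sent rp 0 → ok
Recompute each column's even parity and compare to cp:
  c0: data parity 0, sent cp 1 → mismatch
  c1: data parity 0, sent cp 0 → ok
  c2: data parity 1, sent cp 1 → ok
Exactly one row (r1) and one column (c0) fail → the flipped bit is at their intersection.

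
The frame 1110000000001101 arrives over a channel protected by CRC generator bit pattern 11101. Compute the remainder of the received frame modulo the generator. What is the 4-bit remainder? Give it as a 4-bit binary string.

0000

Modulo-2 division of 1110000000001101 by 11101:
  pos 0: 11100 XOR 11101 = 00001
  pos 4: 10000 XOR 11101 = 01101
  pos 5: 11010 XOR 11101 = 00111
  pos 7: 11100 XOR 11101 = 00001
  pos 11: 11101 XOR 11101 = 00000
Remainder = 0000 (zero — the frame passes the CRC check).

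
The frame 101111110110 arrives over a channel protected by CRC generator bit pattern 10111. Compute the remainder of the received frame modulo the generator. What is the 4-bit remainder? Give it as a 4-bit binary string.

0100

Modulo-2 division of 101111110110 by 10111:
  pos 0: 10111 XOR 10111 = 00000
  pos 5: 11101 XOR 10111 = 01010
  pos 6: 10101 XOR 10111 = 00010
Remainder = 0100 (nonzero — an error is detected).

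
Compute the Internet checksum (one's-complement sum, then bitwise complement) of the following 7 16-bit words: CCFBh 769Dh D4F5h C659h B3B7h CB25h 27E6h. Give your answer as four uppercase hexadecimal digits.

7A53

One's-complement addition (fold any carry out of bit 15 back into bit 0):
  0xCCFB + 0x769D = 0x14398 → wrap carry → 0x4399
  0x4399 + 0xD4F5 = 0x1188E → wrap carry → 0x188F
  0x188F + 0xC659 = 0x0DEE8
  0xDEE8 + 0xB3B7 = 0x1929F → wrap carry → 0x92A0
  0x92A0 + 0xCB25 = 0x15DC5 → wrap carry → 0x5DC6
  0x5DC6 + 0x27E6 = 0x085AC
One's-complement sum = 0x85AC.
Checksum = ~0x85AC & 0xFFFF = 0x7A53.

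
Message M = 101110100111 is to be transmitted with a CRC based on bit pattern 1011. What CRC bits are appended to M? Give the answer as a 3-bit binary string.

011

Append 3 zeros: 101110100111000. Divide by 1011 (XOR where the leading bit is 1):
  pos 0: 1011 XOR 1011 = 0000
  pos 4: 1010 XOR 1011 = 0001
  pos 7: 1011 XOR 1011 = 0000
  pos 11: 1000 XOR 1011 = 0011
Remainder (last 3 bits) = 011. This is the CRC / FCS.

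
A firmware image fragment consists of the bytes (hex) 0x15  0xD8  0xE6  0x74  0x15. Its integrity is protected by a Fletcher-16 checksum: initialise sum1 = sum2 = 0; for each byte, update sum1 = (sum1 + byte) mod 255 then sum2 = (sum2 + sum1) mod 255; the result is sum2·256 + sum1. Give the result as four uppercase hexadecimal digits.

7F5E

Running sums (mod 255):
  after byte 0 (0x15): sum1=21, sum2=21
  after byte 1 (0xD8): sum1=237, sum2=3
  after byte 2 (0xE6): sum1=212, sum2=215
  after byte 3 (0x74): sum1=73, sum2=33
  after byte 4 (0x15): sum1=94, sum2=127
Checksum = sum2·256 + sum1 = 127·256 + 94 = 32606 = 0x7F5E.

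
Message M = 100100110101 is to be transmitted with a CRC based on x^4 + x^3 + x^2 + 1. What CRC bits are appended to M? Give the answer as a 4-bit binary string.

0000

Append 4 zeros: 1001001101010000. Divide by 11101 (XOR where the leading bit is 1):
  pos 0: 10010 XOR 11101 = 01111
  pos 1: 11110 XOR 11101 = 00011
  pos 4: 11110 XOR 11101 = 00011
  pos 7: 11101 XOR 11101 = 00000
Remainder (last 4 bits) = 0000. This is the CRC / FCS.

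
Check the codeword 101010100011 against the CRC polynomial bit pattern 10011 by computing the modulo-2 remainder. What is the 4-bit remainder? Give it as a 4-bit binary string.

Modulo-2 division of 101010100011 by 10011:
  pos 0: 10101 XOR 10011 = 00110
  pos 2: 11001 XOR 10011 = 01010
  pos 3: 10100 XOR 10011 = 00111
  pos 5: 11100 XOR 10011 = 01111
  pos 6: 11111 XOR 10011 = 01100
  pos 7: 11001 XOR 10011 = 01010
Remainder = 1010 (nonzero — an error is detected).

1010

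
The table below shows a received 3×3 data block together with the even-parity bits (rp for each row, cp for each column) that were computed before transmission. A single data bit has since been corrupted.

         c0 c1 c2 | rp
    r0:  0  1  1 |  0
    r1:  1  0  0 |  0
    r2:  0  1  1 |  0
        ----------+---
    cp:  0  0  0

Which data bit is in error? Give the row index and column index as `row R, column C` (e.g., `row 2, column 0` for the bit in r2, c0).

row 1, column 0

Recompute each row's even parity and compare to rp:
  r0: data parity 0, sent rp 0 → ok
  r1: data parity 1, sent rp 0 → mismatch
  r2: data parity 0, sent rp 0 → ok
Recompute each column's even parity and compare to cp:
  c0: data parity 1, sent cp 0 → mismatch
  c1: data parity 0, sent cp 0 → ok
  c2: data parity 0, sent cp 0 → ok
Exactly one row (r1) and one column (c0) fail → the flipped bit is at their intersection.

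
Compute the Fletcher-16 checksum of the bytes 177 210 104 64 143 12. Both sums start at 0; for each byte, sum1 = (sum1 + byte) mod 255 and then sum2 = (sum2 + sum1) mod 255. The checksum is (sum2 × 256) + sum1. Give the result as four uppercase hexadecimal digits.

Running sums (mod 255):
  after byte 0 (177): sum1=177, sum2=177
  after byte 1 (210): sum1=132, sum2=54
  after byte 2 (104): sum1=236, sum2=35
  after byte 3 (64): sum1=45, sum2=80
  after byte 4 (143): sum1=188, sum2=13
  after byte 5 (12): sum1=200, sum2=213
Checksum = sum2·256 + sum1 = 213·256 + 200 = 54728 = 0xD5C8.

D5C8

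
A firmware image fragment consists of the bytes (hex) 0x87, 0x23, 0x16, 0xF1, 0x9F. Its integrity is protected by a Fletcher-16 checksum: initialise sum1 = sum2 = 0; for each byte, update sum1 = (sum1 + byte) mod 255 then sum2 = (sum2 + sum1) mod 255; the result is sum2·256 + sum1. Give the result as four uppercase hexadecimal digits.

F752

Running sums (mod 255):
  after byte 0 (0x87): sum1=135, sum2=135
  after byte 1 (0x23): sum1=170, sum2=50
  after byte 2 (0x16): sum1=192, sum2=242
  after byte 3 (0xF1): sum1=178, sum2=165
  after byte 4 (0x9F): sum1=82, sum2=247
Checksum = sum2·256 + sum1 = 247·256 + 82 = 63314 = 0xF752.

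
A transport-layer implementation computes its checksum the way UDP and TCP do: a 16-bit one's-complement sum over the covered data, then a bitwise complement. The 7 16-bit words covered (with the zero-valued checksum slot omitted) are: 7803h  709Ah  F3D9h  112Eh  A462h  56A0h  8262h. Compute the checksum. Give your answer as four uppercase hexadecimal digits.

One's-complement addition (fold any carry out of bit 15 back into bit 0):
  0x7803 + 0x709A = 0x0E89D
  0xE89D + 0xF3D9 = 0x1DC76 → wrap carry → 0xDC77
  0xDC77 + 0x112E = 0x0EDA5
  0xEDA5 + 0xA462 = 0x19207 → wrap carry → 0x9208
  0x9208 + 0x56A0 = 0x0E8A8
  0xE8A8 + 0x8262 = 0x16B0A → wrap carry → 0x6B0B
One's-complement sum = 0x6B0B.
Checksum = ~0x6B0B & 0xFFFF = 0x94F4.

94F4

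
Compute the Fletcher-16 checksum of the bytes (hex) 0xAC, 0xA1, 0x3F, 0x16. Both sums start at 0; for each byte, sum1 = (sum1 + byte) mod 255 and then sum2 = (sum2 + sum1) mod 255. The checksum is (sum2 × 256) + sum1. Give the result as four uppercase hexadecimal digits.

Running sums (mod 255):
  after byte 0 (0xAC): sum1=172, sum2=172
  after byte 1 (0xA1): sum1=78, sum2=250
  after byte 2 (0x3F): sum1=141, sum2=136
  after byte 3 (0x16): sum1=163, sum2=44
Checksum = sum2·256 + sum1 = 44·256 + 163 = 11427 = 0x2CA3.

2CA3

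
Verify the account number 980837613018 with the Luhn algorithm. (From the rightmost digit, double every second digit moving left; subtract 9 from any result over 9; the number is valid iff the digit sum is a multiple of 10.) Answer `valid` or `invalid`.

invalid

From the right, keep odd positions and double even positions (subtract 9 from any doubled value over 9):
  doubled (positions 2,4,...): 2 6 3 6 0 9 → sum 26
  kept (positions 1,3,...): 8 0 1 7 8 8 → sum 32
Total = 58.
58 mod 10 = 8, so the number is invalid.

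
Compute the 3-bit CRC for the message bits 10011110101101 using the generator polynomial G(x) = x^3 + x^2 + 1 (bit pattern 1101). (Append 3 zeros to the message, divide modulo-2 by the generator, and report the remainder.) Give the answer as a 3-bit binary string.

Append 3 zeros: 10011110101101000. Divide by 1101 (XOR where the leading bit is 1):
  pos 0: 1001 XOR 1101 = 0100
  pos 1: 1001 XOR 1101 = 0100
  pos 2: 1001 XOR 1101 = 0100
  pos 3: 1001 XOR 1101 = 0100
  pos 4: 1000 XOR 1101 = 0101
  pos 5: 1011 XOR 1101 = 0110
  pos 6: 1100 XOR 1101 = 0001
  pos 9: 1110 XOR 1101 = 0011
  pos 11: 1110 XOR 1101 = 0011
  pos 13: 1100 XOR 1101 = 0001
Remainder (last 3 bits) = 001. This is the CRC / FCS.

001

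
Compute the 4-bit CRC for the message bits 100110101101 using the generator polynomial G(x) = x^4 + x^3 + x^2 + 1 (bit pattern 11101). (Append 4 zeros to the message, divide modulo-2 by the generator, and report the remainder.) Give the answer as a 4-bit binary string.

1110

Append 4 zeros: 1001101011010000. Divide by 11101 (XOR where the leading bit is 1):
  pos 0: 10011 XOR 11101 = 01110
  pos 1: 11100 XOR 11101 = 00001
  pos 5: 11011 XOR 11101 = 00110
  pos 7: 11001 XOR 11101 = 00100
  pos 9: 10000 XOR 11101 = 01101
  pos 10: 11010 XOR 11101 = 00111
Remainder (last 4 bits) = 1110. This is the CRC / FCS.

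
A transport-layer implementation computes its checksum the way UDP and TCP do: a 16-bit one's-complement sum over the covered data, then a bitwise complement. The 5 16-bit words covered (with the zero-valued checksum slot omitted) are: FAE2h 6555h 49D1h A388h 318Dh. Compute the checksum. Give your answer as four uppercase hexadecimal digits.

80E0

One's-complement addition (fold any carry out of bit 15 back into bit 0):
  0xFAE2 + 0x6555 = 0x16037 → wrap carry → 0x6038
  0x6038 + 0x49D1 = 0x0AA09
  0xAA09 + 0xA388 = 0x14D91 → wrap carry → 0x4D92
  0x4D92 + 0x318D = 0x07F1F
One's-complement sum = 0x7F1F.
Checksum = ~0x7F1F & 0xFFFF = 0x80E0.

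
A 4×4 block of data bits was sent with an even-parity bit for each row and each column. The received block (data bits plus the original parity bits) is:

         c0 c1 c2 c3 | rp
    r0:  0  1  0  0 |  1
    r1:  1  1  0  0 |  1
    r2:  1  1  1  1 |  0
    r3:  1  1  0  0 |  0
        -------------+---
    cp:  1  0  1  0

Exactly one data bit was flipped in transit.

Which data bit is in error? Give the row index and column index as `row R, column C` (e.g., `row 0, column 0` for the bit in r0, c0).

row 1, column 3

Recompute each row's even parity and compare to rp:
  r0: data parity 1, sent rp 1 → ok
  r1: data parity 0, sent rp 1 → mismatch
  r2: data parity 0, sent rp 0 → ok
  r3: data parity 0, sent rp 0 → ok
Recompute each column's even parity and compare to cp:
  c0: data parity 1, sent cp 1 → ok
  c1: data parity 0, sent cp 0 → ok
  c2: data parity 1, sent cp 1 → ok
  c3: data parity 1, sent cp 0 → mismatch
Exactly one row (r1) and one column (c3) fail → the flipped bit is at their intersection.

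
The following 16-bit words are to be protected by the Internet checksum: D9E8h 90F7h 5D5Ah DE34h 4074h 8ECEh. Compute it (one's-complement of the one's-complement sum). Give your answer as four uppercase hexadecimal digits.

One's-complement addition (fold any carry out of bit 15 back into bit 0):
  0xD9E8 + 0x90F7 = 0x16ADF → wrap carry → 0x6AE0
  0x6AE0 + 0x5D5A = 0x0C83A
  0xC83A + 0xDE34 = 0x1A66E → wrap carry → 0xA66F
  0xA66F + 0x4074 = 0x0E6E3
  0xE6E3 + 0x8ECE = 0x175B1 → wrap carry → 0x75B2
One's-complement sum = 0x75B2.
Checksum = ~0x75B2 & 0xFFFF = 0x8A4D.

8A4D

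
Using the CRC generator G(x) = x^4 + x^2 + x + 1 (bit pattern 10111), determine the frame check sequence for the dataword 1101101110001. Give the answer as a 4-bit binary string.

1010

Append 4 zeros: 11011011100010000. Divide by 10111 (XOR where the leading bit is 1):
  pos 0: 11011 XOR 10111 = 01100
  pos 1: 11000 XOR 10111 = 01111
  pos 2: 11111 XOR 10111 = 01000
  pos 3: 10001 XOR 10111 = 00110
  pos 5: 11010 XOR 10111 = 01101
  pos 6: 11010 XOR 10111 = 01101
  pos 7: 11010 XOR 10111 = 01101
  pos 8: 11011 XOR 10111 = 01100
  pos 9: 11000 XOR 10111 = 01111
  pos 10: 11110 XOR 10111 = 01001
  pos 11: 10010 XOR 10111 = 00101
Remainder (last 4 bits) = 1010. This is the CRC / FCS.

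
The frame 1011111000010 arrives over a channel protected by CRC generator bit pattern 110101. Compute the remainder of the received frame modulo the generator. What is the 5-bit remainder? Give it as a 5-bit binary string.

Modulo-2 division of 1011111000010 by 110101:
  pos 0: 101111 XOR 110101 = 011010
  pos 1: 110101 XOR 110101 = 000000
Remainder = 00010 (nonzero — an error is detected).

00010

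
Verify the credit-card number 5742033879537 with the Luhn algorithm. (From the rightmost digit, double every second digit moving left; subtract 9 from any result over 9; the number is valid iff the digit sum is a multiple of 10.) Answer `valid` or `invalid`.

From the right, keep odd positions and double even positions (subtract 9 from any doubled value over 9):
  doubled (positions 2,4,...): 6 9 7 6 4 5 → sum 37
  kept (positions 1,3,...): 7 5 7 3 0 4 5 → sum 31
Total = 68.
68 mod 10 = 8, so the number is invalid.

invalid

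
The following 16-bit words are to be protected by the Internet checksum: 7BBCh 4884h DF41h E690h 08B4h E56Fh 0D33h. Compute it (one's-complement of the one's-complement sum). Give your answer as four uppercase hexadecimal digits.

7A95

One's-complement addition (fold any carry out of bit 15 back into bit 0):
  0x7BBC + 0x4884 = 0x0C440
  0xC440 + 0xDF41 = 0x1A381 → wrap carry → 0xA382
  0xA382 + 0xE690 = 0x18A12 → wrap carry → 0x8A13
  0x8A13 + 0x08B4 = 0x092C7
  0x92C7 + 0xE56F = 0x17836 → wrap carry → 0x7837
  0x7837 + 0x0D33 = 0x0856A
One's-complement sum = 0x856A.
Checksum = ~0x856A & 0xFFFF = 0x7A95.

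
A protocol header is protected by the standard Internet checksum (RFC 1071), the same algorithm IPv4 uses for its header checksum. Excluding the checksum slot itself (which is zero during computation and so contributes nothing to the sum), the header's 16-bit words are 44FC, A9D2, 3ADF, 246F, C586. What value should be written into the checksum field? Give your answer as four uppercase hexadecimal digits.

One's-complement addition (fold any carry out of bit 15 back into bit 0):
  0x44FC + 0xA9D2 = 0x0EECE
  0xEECE + 0x3ADF = 0x129AD → wrap carry → 0x29AE
  0x29AE + 0x246F = 0x04E1D
  0x4E1D + 0xC586 = 0x113A3 → wrap carry → 0x13A4
One's-complement sum = 0x13A4.
Checksum = ~0x13A4 & 0xFFFF = 0xEC5B.

EC5B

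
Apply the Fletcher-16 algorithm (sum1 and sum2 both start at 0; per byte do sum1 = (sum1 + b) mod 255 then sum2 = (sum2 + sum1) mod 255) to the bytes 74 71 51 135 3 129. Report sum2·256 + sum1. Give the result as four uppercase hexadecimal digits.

Running sums (mod 255):
  after byte 0 (74): sum1=74, sum2=74
  after byte 1 (71): sum1=145, sum2=219
  after byte 2 (51): sum1=196, sum2=160
  after byte 3 (135): sum1=76, sum2=236
  after byte 4 (3): sum1=79, sum2=60
  after byte 5 (129): sum1=208, sum2=13
Checksum = sum2·256 + sum1 = 13·256 + 208 = 3536 = 0x0DD0.

0DD0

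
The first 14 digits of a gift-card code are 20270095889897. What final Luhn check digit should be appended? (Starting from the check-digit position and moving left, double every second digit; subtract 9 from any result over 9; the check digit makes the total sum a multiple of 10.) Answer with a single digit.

Partial digits right→left: 7 9 8 9 8 8 5 9 0 0 7 2 0 2
Double every second digit counting from the check-digit position (so the 1st, 3rd, 5th, ... of the partial from the right).
  doubled (with −9 where >9): 5 7 7 1 0 5 0 → sum 25
  kept as-is: 9 9 8 9 0 2 2 → sum 39
Total = 25 + 39 = 64.
Check digit = (10 − (64 mod 10)) mod 10 = 6.

6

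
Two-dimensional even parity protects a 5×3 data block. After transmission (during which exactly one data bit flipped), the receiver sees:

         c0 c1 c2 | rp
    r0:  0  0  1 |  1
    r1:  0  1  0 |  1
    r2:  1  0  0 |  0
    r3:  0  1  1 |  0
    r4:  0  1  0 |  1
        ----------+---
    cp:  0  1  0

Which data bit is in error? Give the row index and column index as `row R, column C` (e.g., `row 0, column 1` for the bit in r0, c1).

Recompute each row's even parity and compare to rp:
  r0: data parity 1, sent rp 1 → ok
  r1: data parity 1, sent rp 1 → ok
  r2: data parity 1, sent rp 0 → mismatch
  r3: data parity 0, sent rp 0 → ok
  r4: data parity 1, sent rp 1 → ok
Recompute each column's even parity and compare to cp:
  c0: data parity 1, sent cp 0 → mismatch
  c1: data parity 1, sent cp 1 → ok
  c2: data parity 0, sent cp 0 → ok
Exactly one row (r2) and one column (c0) fail → the flipped bit is at their intersection.

row 2, column 0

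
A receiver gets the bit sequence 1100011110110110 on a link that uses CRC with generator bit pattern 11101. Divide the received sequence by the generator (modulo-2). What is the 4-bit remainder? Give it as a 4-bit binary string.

Modulo-2 division of 1100011110110110 by 11101:
  pos 0: 11000 XOR 11101 = 00101
  pos 2: 10111 XOR 11101 = 01010
  pos 3: 10101 XOR 11101 = 01000
  pos 4: 10001 XOR 11101 = 01100
  pos 5: 11000 XOR 11101 = 00101
  pos 7: 10111 XOR 11101 = 01010
  pos 8: 10100 XOR 11101 = 01001
  pos 9: 10011 XOR 11101 = 01110
  pos 10: 11101 XOR 11101 = 00000
Remainder = 0000 (zero — the frame passes the CRC check).

0000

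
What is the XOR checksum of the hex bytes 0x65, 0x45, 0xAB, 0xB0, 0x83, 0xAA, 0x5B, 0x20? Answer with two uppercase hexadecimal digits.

69

XOR the bytes together:
  start with 0x65
  0x65 ⊕ 0x45 = 0x20
  0x20 ⊕ 0xAB = 0x8B
  0x8B ⊕ 0xB0 = 0x3B
  0x3B ⊕ 0x83 = 0xB8
  0xB8 ⊕ 0xAA = 0x12
  0x12 ⊕ 0x5B = 0x49
  0x49 ⊕ 0x20 = 0x69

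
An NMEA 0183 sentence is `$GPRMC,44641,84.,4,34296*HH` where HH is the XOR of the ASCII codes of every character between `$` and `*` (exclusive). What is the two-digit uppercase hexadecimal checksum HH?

XOR the ASCII codes of the payload characters:
  'G' = 0x47 → acc = 0x47
  'P' = 0x50 → acc = 0x17
  'R' = 0x52 → acc = 0x45
  'M' = 0x4D → acc = 0x08
  'C' = 0x43 → acc = 0x4B
  ',' = 0x2C → acc = 0x67
  '4' = 0x34 → acc = 0x53
  '4' = 0x34 → acc = 0x67
  '6' = 0x36 → acc = 0x51
  '4' = 0x34 → acc = 0x65
  '1' = 0x31 → acc = 0x54
  ',' = 0x2C → acc = 0x78
  '8' = 0x38 → acc = 0x40
  '4' = 0x34 → acc = 0x74
  '.' = 0x2E → acc = 0x5A
  ',' = 0x2C → acc = 0x76
  '4' = 0x34 → acc = 0x42
  ',' = 0x2C → acc = 0x6E
  '3' = 0x33 → acc = 0x5D
  '4' = 0x34 → acc = 0x69
  '2' = 0x32 → acc = 0x5B
  '9' = 0x39 → acc = 0x62
  '6' = 0x36 → acc = 0x54
Checksum = 0x54.

54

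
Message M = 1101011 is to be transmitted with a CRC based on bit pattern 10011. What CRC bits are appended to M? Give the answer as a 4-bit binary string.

Append 4 zeros: 11010110000. Divide by 10011 (XOR where the leading bit is 1):
  pos 0: 11010 XOR 10011 = 01001
  pos 1: 10011 XOR 10011 = 00000
  pos 6: 10000 XOR 10011 = 00011
Remainder (last 4 bits) = 0011. This is the CRC / FCS.

0011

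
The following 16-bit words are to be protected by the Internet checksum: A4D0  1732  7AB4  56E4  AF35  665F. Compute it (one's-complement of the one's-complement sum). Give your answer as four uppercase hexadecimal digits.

5CCF

One's-complement addition (fold any carry out of bit 15 back into bit 0):
  0xA4D0 + 0x1732 = 0x0BC02
  0xBC02 + 0x7AB4 = 0x136B6 → wrap carry → 0x36B7
  0x36B7 + 0x56E4 = 0x08D9B
  0x8D9B + 0xAF35 = 0x13CD0 → wrap carry → 0x3CD1
  0x3CD1 + 0x665F = 0x0A330
One's-complement sum = 0xA330.
Checksum = ~0xA330 & 0xFFFF = 0x5CCF.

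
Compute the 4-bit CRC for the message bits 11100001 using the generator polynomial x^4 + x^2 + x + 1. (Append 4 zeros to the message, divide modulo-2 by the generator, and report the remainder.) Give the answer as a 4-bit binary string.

Append 4 zeros: 111000010000. Divide by 10111 (XOR where the leading bit is 1):
  pos 0: 11100 XOR 10111 = 01011
  pos 1: 10110 XOR 10111 = 00001
  pos 5: 10100 XOR 10111 = 00011
Remainder (last 4 bits) = 1100. This is the CRC / FCS.

1100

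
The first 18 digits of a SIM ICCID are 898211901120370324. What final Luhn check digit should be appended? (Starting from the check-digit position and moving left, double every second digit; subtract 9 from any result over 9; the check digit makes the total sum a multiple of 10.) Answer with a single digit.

0

Partial digits right→left: 4 2 3 0 7 3 0 2 1 1 0 9 1 1 2 8 9 8
Double every second digit counting from the check-digit position (so the 1st, 3rd, 5th, ... of the partial from the right).
  doubled (with −9 where >9): 8 6 5 0 2 0 2 4 9 → sum 36
  kept as-is: 2 0 3 2 1 9 1 8 8 → sum 34
Total = 36 + 34 = 70.
Check digit = (10 − (70 mod 10)) mod 10 = 0.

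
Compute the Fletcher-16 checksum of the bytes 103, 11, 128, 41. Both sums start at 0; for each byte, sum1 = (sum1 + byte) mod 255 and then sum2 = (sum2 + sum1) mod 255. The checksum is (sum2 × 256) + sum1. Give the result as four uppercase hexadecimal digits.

E81C

Running sums (mod 255):
  after byte 0 (103): sum1=103, sum2=103
  after byte 1 (11): sum1=114, sum2=217
  after byte 2 (128): sum1=242, sum2=204
  after byte 3 (41): sum1=28, sum2=232
Checksum = sum2·256 + sum1 = 232·256 + 28 = 59420 = 0xE81C.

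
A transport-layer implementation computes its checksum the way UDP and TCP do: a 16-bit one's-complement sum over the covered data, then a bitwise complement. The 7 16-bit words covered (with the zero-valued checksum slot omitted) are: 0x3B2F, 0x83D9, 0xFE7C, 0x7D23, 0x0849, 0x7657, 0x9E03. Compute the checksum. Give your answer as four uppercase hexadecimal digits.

One's-complement addition (fold any carry out of bit 15 back into bit 0):
  0x3B2F + 0x83D9 = 0x0BF08
  0xBF08 + 0xFE7C = 0x1BD84 → wrap carry → 0xBD85
  0xBD85 + 0x7D23 = 0x13AA8 → wrap carry → 0x3AA9
  0x3AA9 + 0x0849 = 0x042F2
  0x42F2 + 0x7657 = 0x0B949
  0xB949 + 0x9E03 = 0x1574C → wrap carry → 0x574D
One's-complement sum = 0x574D.
Checksum = ~0x574D & 0xFFFF = 0xA8B2.

A8B2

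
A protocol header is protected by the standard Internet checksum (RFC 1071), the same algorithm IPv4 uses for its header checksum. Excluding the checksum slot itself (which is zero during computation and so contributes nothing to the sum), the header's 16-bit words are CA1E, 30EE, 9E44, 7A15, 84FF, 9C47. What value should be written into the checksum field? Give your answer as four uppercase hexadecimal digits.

CB51

One's-complement addition (fold any carry out of bit 15 back into bit 0):
  0xCA1E + 0x30EE = 0x0FB0C
  0xFB0C + 0x9E44 = 0x19950 → wrap carry → 0x9951
  0x9951 + 0x7A15 = 0x11366 → wrap carry → 0x1367
  0x1367 + 0x84FF = 0x09866
  0x9866 + 0x9C47 = 0x134AD → wrap carry → 0x34AE
One's-complement sum = 0x34AE.
Checksum = ~0x34AE & 0xFFFF = 0xCB51.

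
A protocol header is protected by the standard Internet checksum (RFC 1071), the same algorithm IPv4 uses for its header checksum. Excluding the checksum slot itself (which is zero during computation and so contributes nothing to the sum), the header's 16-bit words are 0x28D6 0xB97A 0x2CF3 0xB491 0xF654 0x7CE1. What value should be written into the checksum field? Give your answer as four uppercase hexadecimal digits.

One's-complement addition (fold any carry out of bit 15 back into bit 0):
  0x28D6 + 0xB97A = 0x0E250
  0xE250 + 0x2CF3 = 0x10F43 → wrap carry → 0x0F44
  0x0F44 + 0xB491 = 0x0C3D5
  0xC3D5 + 0xF654 = 0x1BA29 → wrap carry → 0xBA2A
  0xBA2A + 0x7CE1 = 0x1370B → wrap carry → 0x370C
One's-complement sum = 0x370C.
Checksum = ~0x370C & 0xFFFF = 0xC8F3.

C8F3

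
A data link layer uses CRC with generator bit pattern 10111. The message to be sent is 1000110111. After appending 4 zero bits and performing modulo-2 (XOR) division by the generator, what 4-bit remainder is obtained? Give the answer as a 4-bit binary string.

1111

Append 4 zeros: 10001101110000. Divide by 10111 (XOR where the leading bit is 1):
  pos 0: 10001 XOR 10111 = 00110
  pos 2: 11010 XOR 10111 = 01101
  pos 3: 11011 XOR 10111 = 01100
  pos 4: 11001 XOR 10111 = 01110
  pos 5: 11101 XOR 10111 = 01010
  pos 6: 10100 XOR 10111 = 00011
  pos 9: 11000 XOR 10111 = 01111
Remainder (last 4 bits) = 1111. This is the CRC / FCS.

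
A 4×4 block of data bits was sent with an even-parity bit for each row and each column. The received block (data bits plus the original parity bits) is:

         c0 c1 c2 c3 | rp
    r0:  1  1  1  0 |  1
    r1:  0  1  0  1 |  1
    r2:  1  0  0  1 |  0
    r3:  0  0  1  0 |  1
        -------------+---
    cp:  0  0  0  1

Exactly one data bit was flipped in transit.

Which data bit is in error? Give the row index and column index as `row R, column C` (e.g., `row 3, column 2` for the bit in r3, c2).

row 1, column 3

Recompute each row's even parity and compare to rp:
  r0: data parity 1, sent rp 1 → ok
  r1: data parity 0, sent rp 1 → mismatch
  r2: data parity 0, sent rp 0 → ok
  r3: data parity 1, sent rp 1 → ok
Recompute each column's even parity and compare to cp:
  c0: data parity 0, sent cp 0 → ok
  c1: data parity 0, sent cp 0 → ok
  c2: data parity 0, sent cp 0 → ok
  c3: data parity 0, sent cp 1 → mismatch
Exactly one row (r1) and one column (c3) fail → the flipped bit is at their intersection.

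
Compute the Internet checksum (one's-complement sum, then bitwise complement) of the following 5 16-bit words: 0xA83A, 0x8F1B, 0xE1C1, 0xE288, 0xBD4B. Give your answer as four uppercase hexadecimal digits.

4713

One's-complement addition (fold any carry out of bit 15 back into bit 0):
  0xA83A + 0x8F1B = 0x13755 → wrap carry → 0x3756
  0x3756 + 0xE1C1 = 0x11917 → wrap carry → 0x1918
  0x1918 + 0xE288 = 0x0FBA0
  0xFBA0 + 0xBD4B = 0x1B8EB → wrap carry → 0xB8EC
One's-complement sum = 0xB8EC.
Checksum = ~0xB8EC & 0xFFFF = 0x4713.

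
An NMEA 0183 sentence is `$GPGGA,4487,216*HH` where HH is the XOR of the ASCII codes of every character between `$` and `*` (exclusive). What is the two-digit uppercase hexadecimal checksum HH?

6C

XOR the ASCII codes of the payload characters:
  'G' = 0x47 → acc = 0x47
  'P' = 0x50 → acc = 0x17
  'G' = 0x47 → acc = 0x50
  'G' = 0x47 → acc = 0x17
  'A' = 0x41 → acc = 0x56
  ',' = 0x2C → acc = 0x7A
  '4' = 0x34 → acc = 0x4E
  '4' = 0x34 → acc = 0x7A
  '8' = 0x38 → acc = 0x42
  '7' = 0x37 → acc = 0x75
  ',' = 0x2C → acc = 0x59
  '2' = 0x32 → acc = 0x6B
  '1' = 0x31 → acc = 0x5A
  '6' = 0x36 → acc = 0x6C
Checksum = 0x6C.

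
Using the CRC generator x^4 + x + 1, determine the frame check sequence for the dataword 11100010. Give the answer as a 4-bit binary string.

0101

Append 4 zeros: 111000100000. Divide by 10011 (XOR where the leading bit is 1):
  pos 0: 11100 XOR 10011 = 01111
  pos 1: 11110 XOR 10011 = 01101
  pos 2: 11011 XOR 10011 = 01000
  pos 3: 10000 XOR 10011 = 00011
  pos 6: 11000 XOR 10011 = 01011
  pos 7: 10110 XOR 10011 = 00101
Remainder (last 4 bits) = 0101. This is the CRC / FCS.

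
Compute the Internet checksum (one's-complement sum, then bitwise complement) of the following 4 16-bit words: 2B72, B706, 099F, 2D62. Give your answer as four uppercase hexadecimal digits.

E685

One's-complement addition (fold any carry out of bit 15 back into bit 0):
  0x2B72 + 0xB706 = 0x0E278
  0xE278 + 0x099F = 0x0EC17
  0xEC17 + 0x2D62 = 0x11979 → wrap carry → 0x197A
One's-complement sum = 0x197A.
Checksum = ~0x197A & 0xFFFF = 0xE685.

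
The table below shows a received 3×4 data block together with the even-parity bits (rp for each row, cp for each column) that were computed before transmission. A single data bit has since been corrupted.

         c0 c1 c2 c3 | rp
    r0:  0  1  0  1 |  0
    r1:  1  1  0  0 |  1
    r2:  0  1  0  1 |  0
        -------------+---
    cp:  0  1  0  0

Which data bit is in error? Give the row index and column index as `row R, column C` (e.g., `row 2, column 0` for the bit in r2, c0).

row 1, column 0

Recompute each row's even parity and compare to rp:
  r0: data parity 0, sent rp 0 → ok
  r1: data parity 0, sent rp 1 → mismatch
  r2: data parity 0, sent rp 0 → ok
Recompute each column's even parity and compare to cp:
  c0: data parity 1, sent cp 0 → mismatch
  c1: data parity 1, sent cp 1 → ok
  c2: data parity 0, sent cp 0 → ok
  c3: data parity 0, sent cp 0 → ok
Exactly one row (r1) and one column (c0) fail → the flipped bit is at their intersection.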